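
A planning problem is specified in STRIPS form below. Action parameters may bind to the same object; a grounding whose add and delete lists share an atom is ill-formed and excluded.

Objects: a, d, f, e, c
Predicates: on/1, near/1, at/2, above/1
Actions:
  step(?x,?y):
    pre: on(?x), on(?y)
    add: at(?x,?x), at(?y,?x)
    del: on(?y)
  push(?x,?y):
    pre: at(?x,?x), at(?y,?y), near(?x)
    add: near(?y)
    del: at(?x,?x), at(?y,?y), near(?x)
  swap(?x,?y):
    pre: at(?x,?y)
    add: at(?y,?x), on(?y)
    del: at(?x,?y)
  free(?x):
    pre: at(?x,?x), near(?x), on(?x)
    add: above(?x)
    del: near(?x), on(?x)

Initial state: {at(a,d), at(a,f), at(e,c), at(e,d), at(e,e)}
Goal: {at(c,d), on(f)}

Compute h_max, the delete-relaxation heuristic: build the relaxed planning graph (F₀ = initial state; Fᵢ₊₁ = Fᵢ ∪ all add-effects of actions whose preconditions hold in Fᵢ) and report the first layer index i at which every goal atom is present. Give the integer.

2

F0 = init (5 atoms)
F1 = F0 ∪ {at(c,e), at(d,a), at(d,e), at(f,a), on(c), on(d), on(f)}  (12 atoms)
F2 = F1 ∪ {at(c,c), at(c,d), at(c,f), at(d,c), at(d,d), at(d,f), at(f,c), at(f,d), at(f,f), on(a), on(e)}  (23 atoms)
goal ⊆ F2  ⇒  h_max = 2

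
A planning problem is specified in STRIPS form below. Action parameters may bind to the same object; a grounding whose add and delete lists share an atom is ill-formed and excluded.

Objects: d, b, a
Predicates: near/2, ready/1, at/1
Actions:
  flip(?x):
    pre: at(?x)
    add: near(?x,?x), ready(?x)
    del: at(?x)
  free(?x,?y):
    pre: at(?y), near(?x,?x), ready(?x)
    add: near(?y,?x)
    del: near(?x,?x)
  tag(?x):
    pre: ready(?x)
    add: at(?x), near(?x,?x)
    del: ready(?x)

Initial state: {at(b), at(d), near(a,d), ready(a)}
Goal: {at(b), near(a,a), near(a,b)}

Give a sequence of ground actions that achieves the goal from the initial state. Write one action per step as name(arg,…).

1. flip(b)  →  {at(d), near(a,d), near(b,b), ready(a), ready(b)}
2. tag(a)  →  {at(a), at(d), near(a,a), near(a,d), near(b,b), ready(b)}
3. free(b,a)  →  {at(a), at(d), near(a,a), near(a,b), near(a,d), ready(b)}
4. tag(b)  →  {at(a), at(b), at(d), near(a,a), near(a,b), near(a,d), near(b,b)}

flip(b); tag(a); free(b,a); tag(b)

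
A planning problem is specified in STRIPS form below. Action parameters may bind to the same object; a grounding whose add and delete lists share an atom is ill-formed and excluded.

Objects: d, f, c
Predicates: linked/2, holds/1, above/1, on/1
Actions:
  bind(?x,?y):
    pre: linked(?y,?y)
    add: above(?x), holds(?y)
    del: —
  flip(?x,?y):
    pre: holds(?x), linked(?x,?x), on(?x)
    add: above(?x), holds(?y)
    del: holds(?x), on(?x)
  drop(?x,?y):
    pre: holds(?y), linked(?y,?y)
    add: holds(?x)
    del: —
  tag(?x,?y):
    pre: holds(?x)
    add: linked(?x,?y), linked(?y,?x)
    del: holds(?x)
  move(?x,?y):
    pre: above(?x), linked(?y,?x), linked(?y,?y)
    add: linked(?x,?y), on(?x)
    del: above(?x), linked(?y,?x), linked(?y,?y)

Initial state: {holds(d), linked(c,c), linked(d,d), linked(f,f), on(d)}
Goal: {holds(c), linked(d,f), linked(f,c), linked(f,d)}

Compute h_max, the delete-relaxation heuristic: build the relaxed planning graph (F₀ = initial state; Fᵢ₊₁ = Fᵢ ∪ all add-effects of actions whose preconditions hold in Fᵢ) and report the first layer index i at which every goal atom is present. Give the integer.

F0 = init (5 atoms)
F1 = F0 ∪ {above(c), above(d), above(f), holds(c), holds(f), linked(c,d), linked(d,c), linked(d,f), linked(f,d)}  (14 atoms)
F2 = F1 ∪ {linked(c,f), linked(f,c), on(c), on(f)}  (18 atoms)
goal ⊆ F2  ⇒  h_max = 2

2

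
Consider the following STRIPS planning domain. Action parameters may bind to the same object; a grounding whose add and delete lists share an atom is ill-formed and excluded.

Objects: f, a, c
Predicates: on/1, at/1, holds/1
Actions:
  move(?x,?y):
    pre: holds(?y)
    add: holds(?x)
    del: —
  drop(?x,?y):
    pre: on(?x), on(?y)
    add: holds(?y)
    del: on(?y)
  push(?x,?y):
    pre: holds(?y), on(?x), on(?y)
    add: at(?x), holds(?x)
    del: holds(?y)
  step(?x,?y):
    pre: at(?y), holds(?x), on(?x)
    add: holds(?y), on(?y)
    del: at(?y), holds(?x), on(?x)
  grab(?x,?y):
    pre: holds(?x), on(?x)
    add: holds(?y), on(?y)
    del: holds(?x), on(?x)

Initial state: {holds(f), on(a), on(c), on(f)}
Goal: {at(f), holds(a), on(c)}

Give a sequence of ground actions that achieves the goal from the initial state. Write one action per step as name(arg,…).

move(a,f); move(c,f); push(f,c)

1. move(a,f)  →  {holds(a), holds(f), on(a), on(c), on(f)}
2. move(c,f)  →  {holds(a), holds(c), holds(f), on(a), on(c), on(f)}
3. push(f,c)  →  {at(f), holds(a), holds(f), on(a), on(c), on(f)}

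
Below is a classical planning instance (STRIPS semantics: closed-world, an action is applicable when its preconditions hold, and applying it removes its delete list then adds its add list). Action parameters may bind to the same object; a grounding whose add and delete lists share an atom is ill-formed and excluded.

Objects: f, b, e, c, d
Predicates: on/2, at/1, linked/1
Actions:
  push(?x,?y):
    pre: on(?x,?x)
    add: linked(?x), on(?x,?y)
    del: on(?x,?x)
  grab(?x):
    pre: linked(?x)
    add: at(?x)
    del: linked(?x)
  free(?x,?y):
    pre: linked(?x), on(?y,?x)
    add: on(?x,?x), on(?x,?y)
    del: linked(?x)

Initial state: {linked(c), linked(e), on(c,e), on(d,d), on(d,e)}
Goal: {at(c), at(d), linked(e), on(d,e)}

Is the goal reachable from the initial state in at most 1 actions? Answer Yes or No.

1. push(d,f)  →  {linked(c), linked(d), linked(e), on(c,e), on(d,e), on(d,f)}
2. grab(c)  →  {at(c), linked(d), linked(e), on(c,e), on(d,e), on(d,f)}
3. grab(d)  →  {at(c), at(d), linked(e), on(c,e), on(d,e), on(d,f)}
optimal plan length = 3; 3 > 1

No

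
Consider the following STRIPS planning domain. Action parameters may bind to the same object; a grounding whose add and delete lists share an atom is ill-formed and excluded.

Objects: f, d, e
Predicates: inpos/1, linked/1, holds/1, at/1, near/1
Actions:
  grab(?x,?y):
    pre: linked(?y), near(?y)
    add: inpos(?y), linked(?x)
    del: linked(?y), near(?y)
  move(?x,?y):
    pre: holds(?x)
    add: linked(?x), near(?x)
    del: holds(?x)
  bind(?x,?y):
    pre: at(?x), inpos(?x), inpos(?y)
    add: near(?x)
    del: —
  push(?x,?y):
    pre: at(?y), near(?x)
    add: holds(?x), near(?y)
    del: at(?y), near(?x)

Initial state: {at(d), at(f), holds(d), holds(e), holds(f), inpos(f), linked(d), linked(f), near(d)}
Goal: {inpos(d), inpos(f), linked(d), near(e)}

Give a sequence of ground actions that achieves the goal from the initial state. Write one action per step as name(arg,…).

grab(f,d); move(d,f); move(e,f)

1. grab(f,d)  →  {at(d), at(f), holds(d), holds(e), holds(f), inpos(d), inpos(f), linked(f)}
2. move(d,f)  →  {at(d), at(f), holds(e), holds(f), inpos(d), inpos(f), linked(d), linked(f), near(d)}
3. move(e,f)  →  {at(d), at(f), holds(f), inpos(d), inpos(f), linked(d), linked(e), linked(f), near(d), near(e)}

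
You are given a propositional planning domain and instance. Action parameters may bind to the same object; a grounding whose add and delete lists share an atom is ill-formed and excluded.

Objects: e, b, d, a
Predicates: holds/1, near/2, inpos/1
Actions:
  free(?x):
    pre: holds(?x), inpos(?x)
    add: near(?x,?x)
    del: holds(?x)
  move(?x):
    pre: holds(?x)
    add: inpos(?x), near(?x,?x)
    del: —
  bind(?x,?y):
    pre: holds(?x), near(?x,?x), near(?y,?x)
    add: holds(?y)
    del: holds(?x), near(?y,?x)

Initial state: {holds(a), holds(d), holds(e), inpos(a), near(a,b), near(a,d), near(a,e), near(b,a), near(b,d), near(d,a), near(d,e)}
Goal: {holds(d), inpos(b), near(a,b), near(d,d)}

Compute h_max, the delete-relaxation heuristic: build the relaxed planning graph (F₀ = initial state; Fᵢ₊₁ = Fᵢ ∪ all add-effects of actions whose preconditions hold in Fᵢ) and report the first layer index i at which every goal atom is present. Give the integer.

F0 = init (11 atoms)
F1 = F0 ∪ {inpos(d), inpos(e), near(a,a), near(d,d), near(e,e)}  (16 atoms)
F2 = F1 ∪ {holds(b)}  (17 atoms)
F3 = F2 ∪ {inpos(b), near(b,b)}  (19 atoms)
goal ⊆ F3  ⇒  h_max = 3

3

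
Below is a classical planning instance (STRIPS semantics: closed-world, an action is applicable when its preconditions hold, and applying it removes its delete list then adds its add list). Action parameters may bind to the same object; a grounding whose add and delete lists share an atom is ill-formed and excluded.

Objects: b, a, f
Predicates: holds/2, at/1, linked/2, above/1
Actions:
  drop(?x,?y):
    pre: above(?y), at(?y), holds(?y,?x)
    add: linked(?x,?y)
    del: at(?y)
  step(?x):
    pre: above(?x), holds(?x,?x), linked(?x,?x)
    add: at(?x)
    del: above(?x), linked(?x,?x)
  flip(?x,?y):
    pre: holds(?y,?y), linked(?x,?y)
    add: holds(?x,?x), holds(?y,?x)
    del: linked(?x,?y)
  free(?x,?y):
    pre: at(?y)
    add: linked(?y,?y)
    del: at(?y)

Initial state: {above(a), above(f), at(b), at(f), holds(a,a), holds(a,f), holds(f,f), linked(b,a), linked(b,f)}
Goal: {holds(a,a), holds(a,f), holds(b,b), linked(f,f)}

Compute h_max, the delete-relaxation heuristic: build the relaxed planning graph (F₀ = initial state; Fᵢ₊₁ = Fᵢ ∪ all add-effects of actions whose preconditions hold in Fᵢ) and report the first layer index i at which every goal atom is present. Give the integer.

1

F0 = init (9 atoms)
F1 = F0 ∪ {holds(a,b), holds(b,b), holds(f,b), linked(b,b), linked(f,f)}  (14 atoms)
goal ⊆ F1  ⇒  h_max = 1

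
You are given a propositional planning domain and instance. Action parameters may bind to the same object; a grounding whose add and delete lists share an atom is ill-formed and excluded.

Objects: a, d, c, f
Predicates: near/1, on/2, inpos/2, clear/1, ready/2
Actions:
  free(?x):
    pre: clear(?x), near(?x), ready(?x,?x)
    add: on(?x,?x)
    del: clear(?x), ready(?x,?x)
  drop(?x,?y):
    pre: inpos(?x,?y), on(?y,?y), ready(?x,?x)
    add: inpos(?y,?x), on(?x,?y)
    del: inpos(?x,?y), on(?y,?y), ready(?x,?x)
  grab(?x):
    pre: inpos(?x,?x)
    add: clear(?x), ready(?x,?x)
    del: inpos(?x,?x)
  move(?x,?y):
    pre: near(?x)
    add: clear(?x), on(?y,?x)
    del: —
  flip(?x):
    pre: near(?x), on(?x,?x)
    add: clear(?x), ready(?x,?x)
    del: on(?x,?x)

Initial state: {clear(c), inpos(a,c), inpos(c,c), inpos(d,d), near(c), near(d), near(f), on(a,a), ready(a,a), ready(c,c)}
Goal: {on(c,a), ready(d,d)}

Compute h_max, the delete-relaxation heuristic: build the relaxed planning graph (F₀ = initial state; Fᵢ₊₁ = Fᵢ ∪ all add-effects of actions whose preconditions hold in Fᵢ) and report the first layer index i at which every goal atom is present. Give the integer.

F0 = init (10 atoms)
F1 = F0 ∪ {clear(d), clear(f), on(a,c), on(a,d), on(a,f), on(c,c), on(c,d), on(c,f), on(d,c), on(d,d), on(d,f), on(f,c), on(f,d), on(f,f), ready(d,d)}  (25 atoms)
F2 = F1 ∪ {inpos(c,a), ready(f,f)}  (27 atoms)
F3 = F2 ∪ {on(c,a)}  (28 atoms)
goal ⊆ F3  ⇒  h_max = 3

3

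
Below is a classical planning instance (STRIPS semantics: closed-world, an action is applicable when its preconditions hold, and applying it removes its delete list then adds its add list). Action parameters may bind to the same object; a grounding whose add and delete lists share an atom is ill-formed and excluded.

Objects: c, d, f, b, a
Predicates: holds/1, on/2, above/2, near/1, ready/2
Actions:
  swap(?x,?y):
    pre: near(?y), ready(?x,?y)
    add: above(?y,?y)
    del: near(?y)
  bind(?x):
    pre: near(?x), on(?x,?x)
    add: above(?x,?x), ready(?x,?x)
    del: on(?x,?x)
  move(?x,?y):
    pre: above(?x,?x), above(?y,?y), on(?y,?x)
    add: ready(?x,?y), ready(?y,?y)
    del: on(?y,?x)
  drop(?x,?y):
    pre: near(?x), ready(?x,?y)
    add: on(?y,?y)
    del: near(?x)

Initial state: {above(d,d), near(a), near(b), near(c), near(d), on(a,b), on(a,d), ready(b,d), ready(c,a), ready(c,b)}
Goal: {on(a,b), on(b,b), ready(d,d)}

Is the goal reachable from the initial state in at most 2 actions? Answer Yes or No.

1. drop(c,b)  →  {above(d,d), near(a), near(b), near(d), on(a,b), on(a,d), on(b,b), ready(b,d), ready(c,a), ready(c,b)}
2. drop(b,d)  →  {above(d,d), near(a), near(d), on(a,b), on(a,d), on(b,b), on(d,d), ready(b,d), ready(c,a), ready(c,b)}
3. bind(d)  →  {above(d,d), near(a), near(d), on(a,b), on(a,d), on(b,b), ready(b,d), ready(c,a), ready(c,b), ready(d,d)}
optimal plan length = 3; 3 > 2

No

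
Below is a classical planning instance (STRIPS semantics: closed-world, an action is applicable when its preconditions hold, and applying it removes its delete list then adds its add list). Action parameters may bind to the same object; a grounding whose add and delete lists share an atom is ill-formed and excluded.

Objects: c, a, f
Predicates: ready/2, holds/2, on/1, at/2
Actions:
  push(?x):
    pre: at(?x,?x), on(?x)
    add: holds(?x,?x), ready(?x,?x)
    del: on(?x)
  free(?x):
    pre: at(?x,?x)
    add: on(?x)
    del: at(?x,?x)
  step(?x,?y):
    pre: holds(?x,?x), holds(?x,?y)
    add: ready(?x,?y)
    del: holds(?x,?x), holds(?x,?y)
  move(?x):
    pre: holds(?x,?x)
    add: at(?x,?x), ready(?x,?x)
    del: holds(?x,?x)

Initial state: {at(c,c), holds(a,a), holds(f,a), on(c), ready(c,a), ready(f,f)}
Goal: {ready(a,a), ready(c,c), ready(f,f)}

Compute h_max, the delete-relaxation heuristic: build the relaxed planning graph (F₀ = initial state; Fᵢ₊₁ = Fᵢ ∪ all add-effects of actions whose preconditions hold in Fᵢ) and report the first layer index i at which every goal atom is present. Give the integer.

1

F0 = init (6 atoms)
F1 = F0 ∪ {at(a,a), holds(c,c), ready(a,a), ready(c,c)}  (10 atoms)
goal ⊆ F1  ⇒  h_max = 1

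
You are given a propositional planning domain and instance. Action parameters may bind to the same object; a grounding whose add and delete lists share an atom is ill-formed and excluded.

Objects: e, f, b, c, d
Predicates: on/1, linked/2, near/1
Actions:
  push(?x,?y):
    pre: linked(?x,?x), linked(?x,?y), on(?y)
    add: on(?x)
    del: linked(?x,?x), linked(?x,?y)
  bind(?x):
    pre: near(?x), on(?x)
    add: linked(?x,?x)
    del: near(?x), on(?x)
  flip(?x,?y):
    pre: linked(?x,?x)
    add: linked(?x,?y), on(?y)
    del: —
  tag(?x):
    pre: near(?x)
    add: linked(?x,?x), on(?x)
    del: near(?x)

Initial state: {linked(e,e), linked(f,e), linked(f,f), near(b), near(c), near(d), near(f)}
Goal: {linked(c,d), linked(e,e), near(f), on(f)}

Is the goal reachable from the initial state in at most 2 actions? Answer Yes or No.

No

1. flip(e,f)  →  {linked(e,e), linked(e,f), linked(f,e), linked(f,f), near(b), near(c), near(d), near(f), on(f)}
2. tag(c)  →  {linked(c,c), linked(e,e), linked(e,f), linked(f,e), linked(f,f), near(b), near(d), near(f), on(c), on(f)}
3. flip(c,d)  →  {linked(c,c), linked(c,d), linked(e,e), linked(e,f), linked(f,e), linked(f,f), near(b), near(d), near(f), on(c), on(d), on(f)}
optimal plan length = 3; 3 > 2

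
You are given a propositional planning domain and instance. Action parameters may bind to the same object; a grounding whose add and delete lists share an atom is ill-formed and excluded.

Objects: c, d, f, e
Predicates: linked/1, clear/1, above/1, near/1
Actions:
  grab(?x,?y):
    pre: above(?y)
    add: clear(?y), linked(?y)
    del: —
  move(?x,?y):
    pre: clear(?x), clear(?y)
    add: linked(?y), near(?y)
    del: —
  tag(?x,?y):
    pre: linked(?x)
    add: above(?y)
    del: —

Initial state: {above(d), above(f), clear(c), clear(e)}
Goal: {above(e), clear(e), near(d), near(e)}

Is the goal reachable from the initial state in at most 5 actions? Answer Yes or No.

1. grab(c,d)  →  {above(d), above(f), clear(c), clear(d), clear(e), linked(d)}
2. move(c,d)  →  {above(d), above(f), clear(c), clear(d), clear(e), linked(d), near(d)}
3. move(c,e)  →  {above(d), above(f), clear(c), clear(d), clear(e), linked(d), linked(e), near(d), near(e)}
4. tag(d,e)  →  {above(d), above(e), above(f), clear(c), clear(d), clear(e), linked(d), linked(e), near(d), near(e)}
optimal plan length = 4; 4 ≤ 5

Yes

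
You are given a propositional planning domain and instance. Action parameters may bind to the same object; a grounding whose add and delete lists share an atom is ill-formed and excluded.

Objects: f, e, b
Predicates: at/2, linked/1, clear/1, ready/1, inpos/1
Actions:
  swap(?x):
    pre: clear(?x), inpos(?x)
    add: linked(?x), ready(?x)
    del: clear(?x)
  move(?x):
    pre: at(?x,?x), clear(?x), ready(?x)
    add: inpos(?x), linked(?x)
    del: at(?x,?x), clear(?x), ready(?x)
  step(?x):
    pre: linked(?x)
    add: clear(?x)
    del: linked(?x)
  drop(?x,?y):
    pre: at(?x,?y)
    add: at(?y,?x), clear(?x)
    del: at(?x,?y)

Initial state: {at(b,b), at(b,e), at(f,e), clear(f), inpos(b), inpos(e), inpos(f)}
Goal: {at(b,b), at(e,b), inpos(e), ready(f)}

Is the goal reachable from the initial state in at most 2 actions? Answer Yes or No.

Yes

1. swap(f)  →  {at(b,b), at(b,e), at(f,e), inpos(b), inpos(e), inpos(f), linked(f), ready(f)}
2. drop(b,e)  →  {at(b,b), at(e,b), at(f,e), clear(b), inpos(b), inpos(e), inpos(f), linked(f), ready(f)}
optimal plan length = 2; 2 ≤ 2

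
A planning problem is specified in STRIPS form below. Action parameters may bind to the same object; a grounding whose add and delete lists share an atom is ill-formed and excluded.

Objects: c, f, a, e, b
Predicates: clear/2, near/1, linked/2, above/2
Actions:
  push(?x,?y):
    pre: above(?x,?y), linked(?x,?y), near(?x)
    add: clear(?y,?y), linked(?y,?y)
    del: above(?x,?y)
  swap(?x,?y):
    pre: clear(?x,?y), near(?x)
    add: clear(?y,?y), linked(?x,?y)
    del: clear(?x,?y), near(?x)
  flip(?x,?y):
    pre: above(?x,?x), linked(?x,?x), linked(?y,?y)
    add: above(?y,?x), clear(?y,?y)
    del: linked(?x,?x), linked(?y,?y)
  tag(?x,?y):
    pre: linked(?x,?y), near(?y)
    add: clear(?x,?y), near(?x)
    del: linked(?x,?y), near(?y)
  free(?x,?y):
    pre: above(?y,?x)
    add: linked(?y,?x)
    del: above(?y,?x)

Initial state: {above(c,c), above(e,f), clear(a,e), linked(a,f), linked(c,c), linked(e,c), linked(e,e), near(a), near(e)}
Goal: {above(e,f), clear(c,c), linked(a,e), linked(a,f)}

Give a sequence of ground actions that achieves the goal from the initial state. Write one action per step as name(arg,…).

1. swap(a,e)  →  {above(c,c), above(e,f), clear(e,e), linked(a,e), linked(a,f), linked(c,c), linked(e,c), linked(e,e), near(e)}
2. flip(c,c)  →  {above(c,c), above(e,f), clear(c,c), clear(e,e), linked(a,e), linked(a,f), linked(e,c), linked(e,e), near(e)}

swap(a,e); flip(c,c)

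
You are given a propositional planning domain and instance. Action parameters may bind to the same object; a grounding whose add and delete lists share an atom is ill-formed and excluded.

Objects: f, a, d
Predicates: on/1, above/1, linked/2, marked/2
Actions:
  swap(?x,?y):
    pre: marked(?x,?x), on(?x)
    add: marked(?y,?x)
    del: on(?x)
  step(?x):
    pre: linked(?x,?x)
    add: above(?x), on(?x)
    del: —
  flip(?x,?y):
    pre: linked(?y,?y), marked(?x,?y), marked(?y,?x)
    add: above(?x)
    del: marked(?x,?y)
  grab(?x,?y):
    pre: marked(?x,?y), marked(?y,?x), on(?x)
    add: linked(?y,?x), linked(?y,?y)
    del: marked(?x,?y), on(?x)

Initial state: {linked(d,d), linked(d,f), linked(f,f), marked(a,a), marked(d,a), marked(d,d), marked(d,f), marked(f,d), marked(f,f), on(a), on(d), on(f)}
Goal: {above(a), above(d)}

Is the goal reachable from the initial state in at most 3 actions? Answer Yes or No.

1. swap(d,a)  →  {linked(d,d), linked(d,f), linked(f,f), marked(a,a), marked(a,d), marked(d,a), marked(d,d), marked(d,f), marked(f,d), marked(f,f), on(a), on(f)}
2. step(d)  →  {above(d), linked(d,d), linked(d,f), linked(f,f), marked(a,a), marked(a,d), marked(d,a), marked(d,d), marked(d,f), marked(f,d), marked(f,f), on(a), on(d), on(f)}
3. flip(a,d)  →  {above(a), above(d), linked(d,d), linked(d,f), linked(f,f), marked(a,a), marked(d,a), marked(d,d), marked(d,f), marked(f,d), marked(f,f), on(a), on(d), on(f)}
optimal plan length = 3; 3 ≤ 3

Yes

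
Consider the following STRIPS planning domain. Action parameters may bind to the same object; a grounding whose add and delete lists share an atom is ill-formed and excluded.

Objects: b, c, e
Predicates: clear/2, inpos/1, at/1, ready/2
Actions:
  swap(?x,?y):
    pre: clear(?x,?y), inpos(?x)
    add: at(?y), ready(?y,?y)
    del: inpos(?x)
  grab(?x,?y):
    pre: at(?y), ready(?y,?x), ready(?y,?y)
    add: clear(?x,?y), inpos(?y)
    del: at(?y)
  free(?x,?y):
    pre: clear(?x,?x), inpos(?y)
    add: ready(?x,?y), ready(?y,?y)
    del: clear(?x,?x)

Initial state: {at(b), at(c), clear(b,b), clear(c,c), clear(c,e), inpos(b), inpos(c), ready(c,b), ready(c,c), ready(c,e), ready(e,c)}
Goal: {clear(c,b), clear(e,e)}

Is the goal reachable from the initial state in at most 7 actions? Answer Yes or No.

Yes

1. swap(b,b)  →  {at(b), at(c), clear(b,b), clear(c,c), clear(c,e), inpos(c), ready(b,b), ready(c,b), ready(c,c), ready(c,e), ready(e,c)}
2. free(b,c)  →  {at(b), at(c), clear(c,c), clear(c,e), inpos(c), ready(b,b), ready(b,c), ready(c,b), ready(c,c), ready(c,e), ready(e,c)}
3. swap(c,e)  →  {at(b), at(c), at(e), clear(c,c), clear(c,e), ready(b,b), ready(b,c), ready(c,b), ready(c,c), ready(c,e), ready(e,c), ready(e,e)}
4. grab(c,b)  →  {at(c), at(e), clear(c,b), clear(c,c), clear(c,e), inpos(b), ready(b,b), ready(b,c), ready(c,b), ready(c,c), ready(c,e), ready(e,c), ready(e,e)}
5. grab(e,e)  →  {at(c), clear(c,b), clear(c,c), clear(c,e), clear(e,e), inpos(b), inpos(e), ready(b,b), ready(b,c), ready(c,b), ready(c,c), ready(c,e), ready(e,c), ready(e,e)}
optimal plan length = 5; 5 ≤ 7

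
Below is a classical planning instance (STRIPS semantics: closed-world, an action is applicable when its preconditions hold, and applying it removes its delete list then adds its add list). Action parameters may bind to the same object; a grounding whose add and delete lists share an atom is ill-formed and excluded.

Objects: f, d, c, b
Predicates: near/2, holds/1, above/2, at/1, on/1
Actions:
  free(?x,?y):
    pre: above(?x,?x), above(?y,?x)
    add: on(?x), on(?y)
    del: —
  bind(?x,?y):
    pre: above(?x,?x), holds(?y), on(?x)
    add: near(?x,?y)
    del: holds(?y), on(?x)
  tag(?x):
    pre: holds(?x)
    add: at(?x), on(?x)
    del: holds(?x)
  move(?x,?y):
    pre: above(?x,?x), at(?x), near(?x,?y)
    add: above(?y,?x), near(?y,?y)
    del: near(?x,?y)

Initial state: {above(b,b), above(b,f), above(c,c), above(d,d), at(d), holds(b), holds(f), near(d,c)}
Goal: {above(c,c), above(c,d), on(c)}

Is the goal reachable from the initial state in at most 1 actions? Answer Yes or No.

1. free(c,c)  →  {above(b,b), above(b,f), above(c,c), above(d,d), at(d), holds(b), holds(f), near(d,c), on(c)}
2. move(d,c)  →  {above(b,b), above(b,f), above(c,c), above(c,d), above(d,d), at(d), holds(b), holds(f), near(c,c), on(c)}
optimal plan length = 2; 2 > 1

No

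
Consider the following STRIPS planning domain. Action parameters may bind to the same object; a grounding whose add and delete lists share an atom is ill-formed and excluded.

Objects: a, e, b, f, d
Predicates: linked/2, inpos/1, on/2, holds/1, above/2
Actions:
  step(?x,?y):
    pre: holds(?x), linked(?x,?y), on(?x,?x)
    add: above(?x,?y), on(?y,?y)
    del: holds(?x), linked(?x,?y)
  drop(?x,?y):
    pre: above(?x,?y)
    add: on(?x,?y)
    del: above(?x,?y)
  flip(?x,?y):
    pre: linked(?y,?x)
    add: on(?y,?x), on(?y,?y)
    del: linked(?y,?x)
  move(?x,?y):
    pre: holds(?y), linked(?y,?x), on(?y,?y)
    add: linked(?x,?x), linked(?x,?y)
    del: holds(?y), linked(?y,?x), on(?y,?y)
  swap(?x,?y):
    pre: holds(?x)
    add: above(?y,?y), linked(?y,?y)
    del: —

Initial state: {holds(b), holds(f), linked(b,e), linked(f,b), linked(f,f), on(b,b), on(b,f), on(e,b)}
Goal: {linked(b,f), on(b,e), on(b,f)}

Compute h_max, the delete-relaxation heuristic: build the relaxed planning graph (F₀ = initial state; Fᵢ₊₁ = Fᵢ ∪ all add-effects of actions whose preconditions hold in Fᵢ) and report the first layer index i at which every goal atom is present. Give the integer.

2

F0 = init (8 atoms)
F1 = F0 ∪ {above(a,a), above(b,b), above(b,e), above(d,d), above(e,e), above(f,f), linked(a,a), linked(b,b), linked(d,d), linked(e,b), linked(e,e), on(b,e), on(e,e), on(f,b), on(f,f)}  (23 atoms)
F2 = F1 ∪ {above(f,b), linked(b,f), on(a,a), on(d,d)}  (27 atoms)
goal ⊆ F2  ⇒  h_max = 2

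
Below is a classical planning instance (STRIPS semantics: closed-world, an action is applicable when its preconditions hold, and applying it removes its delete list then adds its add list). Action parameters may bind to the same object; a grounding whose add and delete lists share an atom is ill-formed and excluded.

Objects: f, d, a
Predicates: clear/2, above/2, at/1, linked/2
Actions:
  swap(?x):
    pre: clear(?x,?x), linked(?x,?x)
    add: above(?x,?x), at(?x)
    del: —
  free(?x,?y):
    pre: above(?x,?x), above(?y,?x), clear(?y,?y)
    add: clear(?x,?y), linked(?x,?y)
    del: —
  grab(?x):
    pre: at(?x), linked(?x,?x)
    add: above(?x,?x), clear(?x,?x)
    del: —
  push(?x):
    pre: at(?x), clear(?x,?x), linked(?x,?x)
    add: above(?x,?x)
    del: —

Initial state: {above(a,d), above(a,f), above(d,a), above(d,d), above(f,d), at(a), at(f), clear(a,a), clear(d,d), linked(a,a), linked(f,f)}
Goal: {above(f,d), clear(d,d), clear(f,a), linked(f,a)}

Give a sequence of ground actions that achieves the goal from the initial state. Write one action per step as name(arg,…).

1. grab(f)  →  {above(a,d), above(a,f), above(d,a), above(d,d), above(f,d), above(f,f), at(a), at(f), clear(a,a), clear(d,d), clear(f,f), linked(a,a), linked(f,f)}
2. free(f,a)  →  {above(a,d), above(a,f), above(d,a), above(d,d), above(f,d), above(f,f), at(a), at(f), clear(a,a), clear(d,d), clear(f,a), clear(f,f), linked(a,a), linked(f,a), linked(f,f)}

grab(f); free(f,a)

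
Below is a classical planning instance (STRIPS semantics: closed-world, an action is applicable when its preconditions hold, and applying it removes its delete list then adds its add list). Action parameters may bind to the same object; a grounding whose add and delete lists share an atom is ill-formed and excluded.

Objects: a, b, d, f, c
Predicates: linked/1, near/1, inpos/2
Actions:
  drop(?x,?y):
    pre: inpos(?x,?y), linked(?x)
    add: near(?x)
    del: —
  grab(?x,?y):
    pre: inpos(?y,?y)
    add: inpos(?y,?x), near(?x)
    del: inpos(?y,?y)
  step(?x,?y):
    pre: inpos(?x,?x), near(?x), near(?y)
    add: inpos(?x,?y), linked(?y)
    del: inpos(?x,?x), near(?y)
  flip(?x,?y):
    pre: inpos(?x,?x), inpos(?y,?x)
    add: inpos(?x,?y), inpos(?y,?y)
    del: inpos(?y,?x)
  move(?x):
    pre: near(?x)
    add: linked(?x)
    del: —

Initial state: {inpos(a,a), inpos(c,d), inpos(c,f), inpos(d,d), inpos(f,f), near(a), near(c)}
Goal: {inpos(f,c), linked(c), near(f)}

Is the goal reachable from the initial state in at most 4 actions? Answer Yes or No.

1. grab(f,a)  →  {inpos(a,f), inpos(c,d), inpos(c,f), inpos(d,d), inpos(f,f), near(a), near(c), near(f)}
2. step(f,c)  →  {inpos(a,f), inpos(c,d), inpos(c,f), inpos(d,d), inpos(f,c), linked(c), near(a), near(f)}
optimal plan length = 2; 2 ≤ 4

Yes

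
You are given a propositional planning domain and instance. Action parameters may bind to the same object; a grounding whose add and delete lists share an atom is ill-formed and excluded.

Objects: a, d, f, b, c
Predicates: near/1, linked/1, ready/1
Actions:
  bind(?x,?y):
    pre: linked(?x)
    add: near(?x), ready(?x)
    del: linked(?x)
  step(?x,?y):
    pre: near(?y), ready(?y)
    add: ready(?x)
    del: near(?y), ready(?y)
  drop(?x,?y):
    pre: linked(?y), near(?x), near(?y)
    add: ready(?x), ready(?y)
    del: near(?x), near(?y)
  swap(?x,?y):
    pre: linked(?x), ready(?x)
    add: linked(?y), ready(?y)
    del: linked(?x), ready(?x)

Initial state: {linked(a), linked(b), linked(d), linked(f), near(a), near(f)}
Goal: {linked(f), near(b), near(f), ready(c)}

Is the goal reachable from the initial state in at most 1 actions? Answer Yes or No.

No

1. bind(a,a)  →  {linked(b), linked(d), linked(f), near(a), near(f), ready(a)}
2. bind(b,a)  →  {linked(d), linked(f), near(a), near(b), near(f), ready(a), ready(b)}
3. step(c,a)  →  {linked(d), linked(f), near(b), near(f), ready(b), ready(c)}
optimal plan length = 3; 3 > 1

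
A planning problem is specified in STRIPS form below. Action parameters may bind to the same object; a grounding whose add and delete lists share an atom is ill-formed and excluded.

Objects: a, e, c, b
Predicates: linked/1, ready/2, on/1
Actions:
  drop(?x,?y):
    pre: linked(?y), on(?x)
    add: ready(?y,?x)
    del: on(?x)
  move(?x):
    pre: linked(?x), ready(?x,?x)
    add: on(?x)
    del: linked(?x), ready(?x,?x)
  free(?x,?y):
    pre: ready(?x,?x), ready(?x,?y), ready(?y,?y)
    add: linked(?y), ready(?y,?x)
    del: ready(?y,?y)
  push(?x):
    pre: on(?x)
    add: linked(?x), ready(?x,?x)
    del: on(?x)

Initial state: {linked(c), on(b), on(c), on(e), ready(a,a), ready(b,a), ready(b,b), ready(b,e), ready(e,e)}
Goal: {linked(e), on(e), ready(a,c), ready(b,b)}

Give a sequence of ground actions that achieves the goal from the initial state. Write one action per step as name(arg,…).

free(b,a); drop(c,a); free(b,e)

1. free(b,a)  →  {linked(a), linked(c), on(b), on(c), on(e), ready(a,b), ready(b,a), ready(b,b), ready(b,e), ready(e,e)}
2. drop(c,a)  →  {linked(a), linked(c), on(b), on(e), ready(a,b), ready(a,c), ready(b,a), ready(b,b), ready(b,e), ready(e,e)}
3. free(b,e)  →  {linked(a), linked(c), linked(e), on(b), on(e), ready(a,b), ready(a,c), ready(b,a), ready(b,b), ready(b,e), ready(e,b)}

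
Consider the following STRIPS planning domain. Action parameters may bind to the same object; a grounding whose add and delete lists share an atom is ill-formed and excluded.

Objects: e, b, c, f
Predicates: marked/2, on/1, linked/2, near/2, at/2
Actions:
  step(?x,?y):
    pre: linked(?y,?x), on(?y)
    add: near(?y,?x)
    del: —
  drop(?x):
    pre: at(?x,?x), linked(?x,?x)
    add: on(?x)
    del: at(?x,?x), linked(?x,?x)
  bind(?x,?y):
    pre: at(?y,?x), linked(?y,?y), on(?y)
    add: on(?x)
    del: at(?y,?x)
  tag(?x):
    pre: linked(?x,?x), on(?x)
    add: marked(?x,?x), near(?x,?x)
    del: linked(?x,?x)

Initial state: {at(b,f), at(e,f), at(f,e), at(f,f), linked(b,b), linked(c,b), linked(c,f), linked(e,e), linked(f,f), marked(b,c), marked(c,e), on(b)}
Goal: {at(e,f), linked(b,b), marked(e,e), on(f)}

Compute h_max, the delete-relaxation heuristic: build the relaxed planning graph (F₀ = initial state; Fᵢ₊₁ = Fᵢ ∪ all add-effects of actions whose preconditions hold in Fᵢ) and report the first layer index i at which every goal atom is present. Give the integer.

F0 = init (12 atoms)
F1 = F0 ∪ {marked(b,b), near(b,b), on(f)}  (15 atoms)
F2 = F1 ∪ {marked(f,f), near(f,f), on(e)}  (18 atoms)
F3 = F2 ∪ {marked(e,e), near(e,e)}  (20 atoms)
goal ⊆ F3  ⇒  h_max = 3

3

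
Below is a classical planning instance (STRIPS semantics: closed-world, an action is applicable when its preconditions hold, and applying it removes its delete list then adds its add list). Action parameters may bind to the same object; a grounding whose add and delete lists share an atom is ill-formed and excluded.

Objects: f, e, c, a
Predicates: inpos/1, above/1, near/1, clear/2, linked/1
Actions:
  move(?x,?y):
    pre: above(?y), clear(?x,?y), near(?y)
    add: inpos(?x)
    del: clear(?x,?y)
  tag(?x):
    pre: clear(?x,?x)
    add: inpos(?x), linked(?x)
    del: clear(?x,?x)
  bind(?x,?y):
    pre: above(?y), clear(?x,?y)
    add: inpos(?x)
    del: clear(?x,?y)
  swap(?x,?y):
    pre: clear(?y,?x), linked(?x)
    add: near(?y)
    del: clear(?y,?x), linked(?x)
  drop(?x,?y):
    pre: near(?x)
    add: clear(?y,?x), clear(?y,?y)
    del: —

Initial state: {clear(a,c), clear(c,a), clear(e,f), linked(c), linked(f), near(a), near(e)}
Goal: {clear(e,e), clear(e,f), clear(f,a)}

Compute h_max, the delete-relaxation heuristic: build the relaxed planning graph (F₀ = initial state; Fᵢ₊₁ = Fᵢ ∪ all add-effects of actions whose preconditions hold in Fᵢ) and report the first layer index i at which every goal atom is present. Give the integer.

F0 = init (7 atoms)
F1 = F0 ∪ {clear(a,a), clear(a,e), clear(c,c), clear(c,e), clear(e,a), clear(e,e), clear(f,a), clear(f,e), clear(f,f)}  (16 atoms)
goal ⊆ F1  ⇒  h_max = 1

1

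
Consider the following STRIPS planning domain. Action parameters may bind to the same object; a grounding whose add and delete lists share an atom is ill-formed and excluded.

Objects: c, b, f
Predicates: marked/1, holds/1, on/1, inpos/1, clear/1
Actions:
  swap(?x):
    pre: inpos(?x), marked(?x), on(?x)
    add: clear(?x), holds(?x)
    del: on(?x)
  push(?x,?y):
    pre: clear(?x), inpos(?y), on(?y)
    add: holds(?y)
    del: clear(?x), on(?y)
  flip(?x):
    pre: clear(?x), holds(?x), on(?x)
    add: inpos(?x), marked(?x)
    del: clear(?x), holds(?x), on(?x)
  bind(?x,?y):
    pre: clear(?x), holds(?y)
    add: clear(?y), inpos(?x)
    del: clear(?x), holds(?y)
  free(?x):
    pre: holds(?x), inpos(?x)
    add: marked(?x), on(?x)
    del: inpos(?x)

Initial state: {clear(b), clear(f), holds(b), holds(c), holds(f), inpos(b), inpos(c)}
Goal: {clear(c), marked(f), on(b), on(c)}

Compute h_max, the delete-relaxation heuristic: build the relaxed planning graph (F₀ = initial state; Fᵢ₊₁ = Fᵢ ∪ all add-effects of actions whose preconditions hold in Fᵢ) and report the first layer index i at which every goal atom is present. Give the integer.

2

F0 = init (7 atoms)
F1 = F0 ∪ {clear(c), inpos(f), marked(b), marked(c), on(b), on(c)}  (13 atoms)
F2 = F1 ∪ {marked(f), on(f)}  (15 atoms)
goal ⊆ F2  ⇒  h_max = 2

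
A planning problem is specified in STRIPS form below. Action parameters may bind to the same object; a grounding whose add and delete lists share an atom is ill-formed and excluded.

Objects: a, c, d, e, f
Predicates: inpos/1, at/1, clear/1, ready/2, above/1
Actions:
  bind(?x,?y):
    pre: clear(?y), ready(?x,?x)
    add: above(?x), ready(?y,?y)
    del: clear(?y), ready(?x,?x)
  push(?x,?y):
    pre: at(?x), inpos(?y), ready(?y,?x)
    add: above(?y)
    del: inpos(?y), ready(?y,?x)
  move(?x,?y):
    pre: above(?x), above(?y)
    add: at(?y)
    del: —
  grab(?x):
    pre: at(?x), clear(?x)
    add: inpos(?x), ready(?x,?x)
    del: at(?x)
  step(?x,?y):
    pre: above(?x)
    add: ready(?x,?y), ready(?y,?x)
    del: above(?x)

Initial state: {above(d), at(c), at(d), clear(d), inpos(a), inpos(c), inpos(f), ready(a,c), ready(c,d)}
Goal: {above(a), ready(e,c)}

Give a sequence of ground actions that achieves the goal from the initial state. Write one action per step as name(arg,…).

push(c,a); push(d,c); step(c,e)

1. push(c,a)  →  {above(a), above(d), at(c), at(d), clear(d), inpos(c), inpos(f), ready(c,d)}
2. push(d,c)  →  {above(a), above(c), above(d), at(c), at(d), clear(d), inpos(f)}
3. step(c,e)  →  {above(a), above(d), at(c), at(d), clear(d), inpos(f), ready(c,e), ready(e,c)}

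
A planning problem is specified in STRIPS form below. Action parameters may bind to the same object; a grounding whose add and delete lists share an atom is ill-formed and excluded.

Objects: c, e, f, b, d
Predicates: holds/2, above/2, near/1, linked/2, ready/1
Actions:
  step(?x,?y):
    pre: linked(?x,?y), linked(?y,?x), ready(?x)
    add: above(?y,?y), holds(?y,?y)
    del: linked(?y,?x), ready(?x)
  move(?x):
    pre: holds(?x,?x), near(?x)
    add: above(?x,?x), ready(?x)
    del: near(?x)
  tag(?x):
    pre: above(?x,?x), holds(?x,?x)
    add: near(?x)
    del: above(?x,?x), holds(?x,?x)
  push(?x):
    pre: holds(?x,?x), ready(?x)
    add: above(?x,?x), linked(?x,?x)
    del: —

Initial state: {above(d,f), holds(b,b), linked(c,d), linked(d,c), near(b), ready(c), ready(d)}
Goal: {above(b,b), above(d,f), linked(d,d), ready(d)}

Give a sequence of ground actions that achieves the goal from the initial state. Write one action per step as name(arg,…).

step(c,d); move(b); push(d)

1. step(c,d)  →  {above(d,d), above(d,f), holds(b,b), holds(d,d), linked(c,d), near(b), ready(d)}
2. move(b)  →  {above(b,b), above(d,d), above(d,f), holds(b,b), holds(d,d), linked(c,d), ready(b), ready(d)}
3. push(d)  →  {above(b,b), above(d,d), above(d,f), holds(b,b), holds(d,d), linked(c,d), linked(d,d), ready(b), ready(d)}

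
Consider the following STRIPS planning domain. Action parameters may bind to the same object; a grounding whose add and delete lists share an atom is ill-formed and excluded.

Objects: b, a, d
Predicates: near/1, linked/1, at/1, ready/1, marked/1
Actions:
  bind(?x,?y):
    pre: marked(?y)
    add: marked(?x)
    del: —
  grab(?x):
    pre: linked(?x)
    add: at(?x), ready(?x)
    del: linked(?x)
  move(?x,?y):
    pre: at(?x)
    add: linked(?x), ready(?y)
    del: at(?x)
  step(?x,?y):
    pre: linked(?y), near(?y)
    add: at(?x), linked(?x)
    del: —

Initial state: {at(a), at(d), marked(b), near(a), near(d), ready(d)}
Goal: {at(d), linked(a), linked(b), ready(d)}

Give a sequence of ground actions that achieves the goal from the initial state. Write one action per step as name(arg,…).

1. move(a,b)  →  {at(d), linked(a), marked(b), near(a), near(d), ready(b), ready(d)}
2. step(b,a)  →  {at(b), at(d), linked(a), linked(b), marked(b), near(a), near(d), ready(b), ready(d)}

move(a,b); step(b,a)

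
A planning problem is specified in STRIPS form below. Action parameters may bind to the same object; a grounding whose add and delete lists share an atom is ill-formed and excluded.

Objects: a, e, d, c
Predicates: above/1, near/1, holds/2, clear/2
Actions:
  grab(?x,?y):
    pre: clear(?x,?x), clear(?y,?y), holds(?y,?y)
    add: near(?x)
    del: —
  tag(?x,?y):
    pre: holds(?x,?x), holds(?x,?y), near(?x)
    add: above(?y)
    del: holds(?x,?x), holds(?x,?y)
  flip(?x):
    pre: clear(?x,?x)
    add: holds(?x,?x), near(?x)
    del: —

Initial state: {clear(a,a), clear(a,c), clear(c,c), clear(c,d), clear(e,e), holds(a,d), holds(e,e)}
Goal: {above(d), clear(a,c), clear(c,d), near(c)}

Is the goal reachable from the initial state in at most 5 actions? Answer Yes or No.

Yes

1. grab(c,e)  →  {clear(a,a), clear(a,c), clear(c,c), clear(c,d), clear(e,e), holds(a,d), holds(e,e), near(c)}
2. flip(a)  →  {clear(a,a), clear(a,c), clear(c,c), clear(c,d), clear(e,e), holds(a,a), holds(a,d), holds(e,e), near(a), near(c)}
3. tag(a,d)  →  {above(d), clear(a,a), clear(a,c), clear(c,c), clear(c,d), clear(e,e), holds(e,e), near(a), near(c)}
optimal plan length = 3; 3 ≤ 5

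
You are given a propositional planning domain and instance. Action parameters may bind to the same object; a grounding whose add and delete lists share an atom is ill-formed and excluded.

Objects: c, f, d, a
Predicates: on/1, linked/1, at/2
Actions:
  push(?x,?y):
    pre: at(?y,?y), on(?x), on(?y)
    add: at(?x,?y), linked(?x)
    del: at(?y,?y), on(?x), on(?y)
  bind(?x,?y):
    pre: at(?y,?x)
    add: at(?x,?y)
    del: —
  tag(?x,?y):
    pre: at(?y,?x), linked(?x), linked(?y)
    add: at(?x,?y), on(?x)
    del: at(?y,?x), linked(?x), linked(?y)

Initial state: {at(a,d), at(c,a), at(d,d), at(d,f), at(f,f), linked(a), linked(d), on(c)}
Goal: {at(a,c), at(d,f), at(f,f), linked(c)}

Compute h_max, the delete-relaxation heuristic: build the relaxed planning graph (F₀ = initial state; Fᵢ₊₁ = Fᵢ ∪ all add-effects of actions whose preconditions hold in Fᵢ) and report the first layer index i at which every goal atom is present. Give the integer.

2

F0 = init (8 atoms)
F1 = F0 ∪ {at(a,c), at(d,a), at(f,d), on(d)}  (12 atoms)
F2 = F1 ∪ {at(c,d), linked(c), on(a)}  (15 atoms)
goal ⊆ F2  ⇒  h_max = 2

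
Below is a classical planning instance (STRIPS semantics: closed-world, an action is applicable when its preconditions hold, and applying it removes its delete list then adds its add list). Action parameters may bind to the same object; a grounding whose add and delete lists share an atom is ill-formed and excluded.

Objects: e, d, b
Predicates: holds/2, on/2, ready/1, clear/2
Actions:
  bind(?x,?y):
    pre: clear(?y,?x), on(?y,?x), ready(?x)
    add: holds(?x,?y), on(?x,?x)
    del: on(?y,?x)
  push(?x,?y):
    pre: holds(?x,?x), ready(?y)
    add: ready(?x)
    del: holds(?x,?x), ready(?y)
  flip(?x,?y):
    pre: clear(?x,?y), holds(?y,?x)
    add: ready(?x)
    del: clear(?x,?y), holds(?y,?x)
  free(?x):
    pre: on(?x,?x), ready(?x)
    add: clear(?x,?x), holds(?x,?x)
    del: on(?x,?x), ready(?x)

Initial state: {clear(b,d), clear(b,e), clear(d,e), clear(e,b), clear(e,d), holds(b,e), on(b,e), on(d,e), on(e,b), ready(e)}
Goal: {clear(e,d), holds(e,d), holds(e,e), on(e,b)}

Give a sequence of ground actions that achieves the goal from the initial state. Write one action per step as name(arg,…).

bind(e,d); free(e)

1. bind(e,d)  →  {clear(b,d), clear(b,e), clear(d,e), clear(e,b), clear(e,d), holds(b,e), holds(e,d), on(b,e), on(e,b), on(e,e), ready(e)}
2. free(e)  →  {clear(b,d), clear(b,e), clear(d,e), clear(e,b), clear(e,d), clear(e,e), holds(b,e), holds(e,d), holds(e,e), on(b,e), on(e,b)}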